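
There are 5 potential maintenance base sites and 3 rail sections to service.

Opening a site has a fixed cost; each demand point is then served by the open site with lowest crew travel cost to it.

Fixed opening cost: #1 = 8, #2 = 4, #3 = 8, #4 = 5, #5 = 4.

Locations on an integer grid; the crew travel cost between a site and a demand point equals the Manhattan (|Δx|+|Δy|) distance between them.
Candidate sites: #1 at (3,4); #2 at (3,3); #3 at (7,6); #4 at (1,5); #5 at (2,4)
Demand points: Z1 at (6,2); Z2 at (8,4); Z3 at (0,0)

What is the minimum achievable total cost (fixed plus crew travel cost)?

20

Open {#2}: assign each demand point to its cheapest open site.
  Z1→#2 4, Z2→#2 6, Z3→#2 6
  crew travel cost 16, fixed 4 → total 20.
Compare {#5}: crew travel cost 18 + fixed 4 = 22.
Compare {#2, #5}: crew travel cost 16 + fixed 8 = 24.
Compare {#1}: crew travel cost 17 + fixed 8 = 25.
All other subsets cost ≥ 22. Minimum total cost: 20.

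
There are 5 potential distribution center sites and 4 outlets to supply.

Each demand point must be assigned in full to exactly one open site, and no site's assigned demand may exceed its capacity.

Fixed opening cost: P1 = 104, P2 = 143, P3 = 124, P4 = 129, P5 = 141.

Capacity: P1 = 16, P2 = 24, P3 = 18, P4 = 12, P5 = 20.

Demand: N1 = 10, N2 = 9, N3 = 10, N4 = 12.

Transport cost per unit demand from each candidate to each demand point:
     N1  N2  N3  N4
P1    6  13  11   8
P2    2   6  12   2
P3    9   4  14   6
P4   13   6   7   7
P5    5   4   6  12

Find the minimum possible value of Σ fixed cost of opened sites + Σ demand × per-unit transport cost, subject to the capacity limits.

Open {P2, P5}; cheapest assignment that respects the capacities:
  P2 (cap 24, load 22): N1, N4 — cost 10×2 + 12×2 = 44
  P5 (cap 20, load 19): N2, N3 — cost 9×4 + 10×6 = 96
  Shipping 140, fixed 284 → total 424.
  Any other capacity-feasible assignment to {P2, P5} ships for at least 140.
Compare {P1, P2, P5}: its best feasible assignment gives total 528.
Compare {P2, P3, P4}: its best feasible assignment gives total 546.
Every other set of open sites that can feasibly serve all demand totals ≥ 528 even under its best assignment. Minimum: 424.

424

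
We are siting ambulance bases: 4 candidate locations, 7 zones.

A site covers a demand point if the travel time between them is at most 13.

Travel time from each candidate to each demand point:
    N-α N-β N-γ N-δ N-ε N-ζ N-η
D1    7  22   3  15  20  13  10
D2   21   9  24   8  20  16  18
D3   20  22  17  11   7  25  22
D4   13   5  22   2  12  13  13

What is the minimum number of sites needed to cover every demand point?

Coverage sets (demand points within 13 of each site):
  D1: {N-α, N-γ, N-ζ, N-η}
  D2: {N-β, N-δ}
  D3: {N-δ, N-ε}
  D4: {N-α, N-β, N-δ, N-ε, N-ζ, N-η}
No single site covers all 7 demand points.
But {D1, D4} covers everything, so the minimum is 2.

2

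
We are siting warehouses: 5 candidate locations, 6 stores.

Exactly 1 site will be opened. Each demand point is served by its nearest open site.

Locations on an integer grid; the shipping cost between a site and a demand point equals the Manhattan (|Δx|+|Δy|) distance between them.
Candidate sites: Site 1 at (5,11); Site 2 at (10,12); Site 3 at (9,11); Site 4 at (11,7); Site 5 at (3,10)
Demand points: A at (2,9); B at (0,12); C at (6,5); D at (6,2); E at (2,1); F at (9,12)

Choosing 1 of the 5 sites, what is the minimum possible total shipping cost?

44

Open {Site 5}.
  A→Site 5 2, B→Site 5 5, C→Site 5 8, D→Site 5 11, E→Site 5 10, F→Site 5 8  ⇒ total 44.
Compare {Site 1}: total 46.
Compare {Site 3}: total 58.
No size-1 selection does better; minimum is 44.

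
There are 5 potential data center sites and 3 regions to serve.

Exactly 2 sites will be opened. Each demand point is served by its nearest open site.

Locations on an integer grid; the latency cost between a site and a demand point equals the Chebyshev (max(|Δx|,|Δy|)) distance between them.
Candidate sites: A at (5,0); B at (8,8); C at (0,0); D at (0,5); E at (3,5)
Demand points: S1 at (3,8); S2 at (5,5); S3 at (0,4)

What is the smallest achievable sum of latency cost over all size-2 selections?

Open {D, E}.
  S1→D 3, S2→E 2, S3→D 1  ⇒ total 6.
Compare {B, D}: total 7.
Compare {A, E}: total 8.
No size-2 selection does better; minimum is 6.

6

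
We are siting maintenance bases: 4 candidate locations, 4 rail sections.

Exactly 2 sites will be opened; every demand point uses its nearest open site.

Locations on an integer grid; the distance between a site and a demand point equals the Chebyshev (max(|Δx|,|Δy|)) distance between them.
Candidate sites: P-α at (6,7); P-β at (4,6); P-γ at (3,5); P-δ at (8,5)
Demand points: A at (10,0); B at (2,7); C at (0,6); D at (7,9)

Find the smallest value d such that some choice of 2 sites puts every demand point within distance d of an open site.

5

Open {P-β, P-δ}.
  Farthest demand point is A at distance 5 (to P-δ); all others are ≤ 5.
With {P-γ, P-δ} the worst case is 5.
With {P-α, P-β} the worst case is 6.
No size-2 selection achieves below 5.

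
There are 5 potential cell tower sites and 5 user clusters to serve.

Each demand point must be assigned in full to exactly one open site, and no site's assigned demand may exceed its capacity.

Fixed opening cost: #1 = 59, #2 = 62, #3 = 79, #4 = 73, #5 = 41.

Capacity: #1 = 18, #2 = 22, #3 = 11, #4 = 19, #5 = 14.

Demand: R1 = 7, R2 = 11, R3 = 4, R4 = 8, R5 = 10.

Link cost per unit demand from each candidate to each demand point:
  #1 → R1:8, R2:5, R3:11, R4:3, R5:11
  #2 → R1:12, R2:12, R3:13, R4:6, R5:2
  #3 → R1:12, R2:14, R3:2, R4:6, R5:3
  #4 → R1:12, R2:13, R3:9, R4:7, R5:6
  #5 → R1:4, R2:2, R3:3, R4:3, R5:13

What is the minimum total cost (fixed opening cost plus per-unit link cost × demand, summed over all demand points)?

325

Open {#1, #2, #5}; cheapest assignment that respects the capacities:
  #1 (cap 18, load 11): R2 — cost 11×5 = 55
  #2 (cap 22, load 18): R4, R5 — cost 8×6 + 10×2 = 68
  #5 (cap 14, load 11): R1, R3 — cost 7×4 + 4×3 = 40
  Shipping 163, fixed 162 → total 325.
  Any other capacity-feasible assignment to {#1, #2, #5} ships for at least 163.
Compare {#1, #2}: its best feasible assignment gives total 352.
Compare {#1, #3, #5}: its best feasible assignment gives total 356.
Every other set of open sites that can feasibly serve all demand totals ≥ 352 even under its best assignment. Minimum: 325.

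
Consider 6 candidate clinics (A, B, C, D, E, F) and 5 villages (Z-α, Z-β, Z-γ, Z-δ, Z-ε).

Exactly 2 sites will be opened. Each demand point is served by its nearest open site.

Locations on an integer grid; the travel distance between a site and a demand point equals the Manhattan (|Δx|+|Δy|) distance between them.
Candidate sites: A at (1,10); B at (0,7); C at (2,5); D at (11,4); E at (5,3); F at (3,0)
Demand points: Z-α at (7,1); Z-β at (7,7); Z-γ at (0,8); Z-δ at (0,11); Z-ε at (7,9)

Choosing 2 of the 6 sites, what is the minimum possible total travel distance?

22

Open {A, E}.
  Z-α→E 4, Z-β→E 6, Z-γ→A 3, Z-δ→A 2, Z-ε→A 7  ⇒ total 22.
Compare {B, E}: total 23.
Compare {A, D}: total 26.
No size-2 selection does better; minimum is 22.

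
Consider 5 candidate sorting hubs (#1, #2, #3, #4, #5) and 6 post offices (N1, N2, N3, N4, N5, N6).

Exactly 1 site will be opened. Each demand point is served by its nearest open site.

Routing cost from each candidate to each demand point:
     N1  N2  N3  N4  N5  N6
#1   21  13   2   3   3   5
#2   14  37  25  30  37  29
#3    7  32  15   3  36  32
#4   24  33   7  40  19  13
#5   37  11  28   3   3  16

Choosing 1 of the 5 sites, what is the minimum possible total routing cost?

Open {#1}.
  N1→#1 21, N2→#1 13, N3→#1 2, N4→#1 3, N5→#1 3, N6→#1 5  ⇒ total 47.
Compare {#5}: total 98.
Compare {#3}: total 125.
No size-1 selection does better; minimum is 47.

47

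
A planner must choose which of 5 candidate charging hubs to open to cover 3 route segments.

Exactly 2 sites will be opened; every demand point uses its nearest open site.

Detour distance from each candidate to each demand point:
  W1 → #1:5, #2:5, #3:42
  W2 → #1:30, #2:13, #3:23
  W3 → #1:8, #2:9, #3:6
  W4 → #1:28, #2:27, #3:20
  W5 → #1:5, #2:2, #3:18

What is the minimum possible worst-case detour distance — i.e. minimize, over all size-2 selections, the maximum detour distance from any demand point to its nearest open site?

Open {W1, W3}.
  Farthest demand point is #3 at detour distance 6 (to W3); all others are ≤ 6.
With {W3, W5} the worst case is 6.
With {W2, W3} the worst case is 9.
No size-2 selection achieves below 6.

6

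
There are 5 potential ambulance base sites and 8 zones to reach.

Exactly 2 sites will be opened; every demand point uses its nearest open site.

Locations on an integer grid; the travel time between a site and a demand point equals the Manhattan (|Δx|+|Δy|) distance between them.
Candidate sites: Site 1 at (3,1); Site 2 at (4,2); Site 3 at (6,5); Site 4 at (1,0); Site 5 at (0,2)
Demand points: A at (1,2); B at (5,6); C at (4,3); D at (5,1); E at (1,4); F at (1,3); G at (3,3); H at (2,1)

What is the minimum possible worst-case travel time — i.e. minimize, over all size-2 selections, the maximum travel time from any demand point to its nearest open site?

5

Open {Site 1, Site 2}.
  Farthest demand point is B at travel time 5 (to Site 2); all others are ≤ 5.
With {Site 1, Site 3} the worst case is 5.
With {Site 2, Site 3} the worst case is 5.
No size-2 selection achieves below 5.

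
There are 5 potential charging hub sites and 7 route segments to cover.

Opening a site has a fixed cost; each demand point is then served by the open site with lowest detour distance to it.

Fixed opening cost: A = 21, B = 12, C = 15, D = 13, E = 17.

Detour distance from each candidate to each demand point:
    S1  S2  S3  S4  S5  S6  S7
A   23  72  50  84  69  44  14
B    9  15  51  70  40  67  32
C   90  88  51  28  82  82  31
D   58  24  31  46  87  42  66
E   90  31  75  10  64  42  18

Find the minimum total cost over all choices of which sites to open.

207

Open {B, D, E}: assign each demand point to its cheapest open site.
  S1→B 9, S2→B 15, S3→D 31, S4→E 10, S5→B 40, S6→D 42, S7→E 18
  detour distance 165, fixed 42 → total 207.
Compare {B, E}: detour distance 185 + fixed 29 = 214.
Compare {B, C, D, E}: detour distance 165 + fixed 57 = 222.
Compare {A, B, D, E}: detour distance 161 + fixed 63 = 224.
All other subsets cost ≥ 214. Minimum total cost: 207.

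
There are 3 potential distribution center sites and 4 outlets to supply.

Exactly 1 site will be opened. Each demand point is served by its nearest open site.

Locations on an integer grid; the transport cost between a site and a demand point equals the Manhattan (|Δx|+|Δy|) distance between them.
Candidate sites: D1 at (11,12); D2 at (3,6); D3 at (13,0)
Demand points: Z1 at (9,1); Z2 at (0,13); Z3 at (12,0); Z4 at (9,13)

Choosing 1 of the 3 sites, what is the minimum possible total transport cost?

41

Open {D1}.
  Z1→D1 13, Z2→D1 12, Z3→D1 13, Z4→D1 3  ⇒ total 41.
Compare {D2}: total 49.
Compare {D3}: total 49.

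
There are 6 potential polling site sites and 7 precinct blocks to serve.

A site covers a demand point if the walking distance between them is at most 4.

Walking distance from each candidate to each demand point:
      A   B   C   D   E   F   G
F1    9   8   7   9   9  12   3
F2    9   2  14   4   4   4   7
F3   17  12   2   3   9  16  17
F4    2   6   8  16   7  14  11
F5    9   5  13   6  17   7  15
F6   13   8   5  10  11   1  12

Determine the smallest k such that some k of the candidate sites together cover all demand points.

4

Coverage sets (demand points within 4 of each site):
  F1: {G}
  F2: {B, D, E, F}
  F3: {C, D}
  F4: {A}
  F5: {}
  F6: {F}
No 3 sites suffice: every size-3 union leaves at least one demand point uncovered.
But {F1, F2, F3, F4} covers everything, so the minimum is 4.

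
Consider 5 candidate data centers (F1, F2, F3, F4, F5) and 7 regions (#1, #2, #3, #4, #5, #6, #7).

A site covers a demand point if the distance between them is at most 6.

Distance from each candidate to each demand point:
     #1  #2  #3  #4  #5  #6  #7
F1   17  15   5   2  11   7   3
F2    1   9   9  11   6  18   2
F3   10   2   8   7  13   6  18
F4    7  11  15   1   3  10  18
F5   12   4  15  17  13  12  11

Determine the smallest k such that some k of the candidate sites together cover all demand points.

3

Coverage sets (demand points within 6 of each site):
  F1: {#3, #4, #7}
  F2: {#1, #5, #7}
  F3: {#2, #6}
  F4: {#4, #5}
  F5: {#2}
No 2 sites suffice: every size-2 union leaves at least one demand point uncovered.
But {F1, F2, F3} covers everything, so the minimum is 3.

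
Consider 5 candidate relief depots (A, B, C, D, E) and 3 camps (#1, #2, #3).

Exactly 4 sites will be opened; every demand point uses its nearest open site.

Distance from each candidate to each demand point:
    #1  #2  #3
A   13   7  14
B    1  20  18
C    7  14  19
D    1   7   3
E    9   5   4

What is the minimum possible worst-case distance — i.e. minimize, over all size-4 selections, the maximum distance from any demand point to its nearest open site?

5

Open {A, B, C, E}.
  Farthest demand point is #2 at distance 5 (to E); all others are ≤ 5.
With {A, B, D, E} the worst case is 5.
With {A, C, D, E} the worst case is 5.
No size-4 selection achieves below 5.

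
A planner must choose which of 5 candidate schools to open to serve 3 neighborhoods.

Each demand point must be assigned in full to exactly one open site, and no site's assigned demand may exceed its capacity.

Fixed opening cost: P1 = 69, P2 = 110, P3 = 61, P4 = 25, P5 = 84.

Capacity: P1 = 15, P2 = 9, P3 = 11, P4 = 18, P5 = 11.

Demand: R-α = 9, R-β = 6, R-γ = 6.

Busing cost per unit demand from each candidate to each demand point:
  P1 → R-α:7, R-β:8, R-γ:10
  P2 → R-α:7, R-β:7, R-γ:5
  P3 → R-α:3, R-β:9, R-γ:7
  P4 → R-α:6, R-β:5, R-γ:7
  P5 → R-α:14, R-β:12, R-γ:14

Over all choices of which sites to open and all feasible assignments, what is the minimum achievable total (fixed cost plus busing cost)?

185

Open {P3, P4}; cheapest assignment that respects the capacities:
  P3 (cap 11, load 9): R-α — cost 9×3 = 27
  P4 (cap 18, load 12): R-β, R-γ — cost 6×5 + 6×7 = 72
  Shipping 99, fixed 86 → total 185.
  Any other capacity-feasible assignment to {P3, P4} ships for at least 99.
Compare {P1, P4}: its best feasible assignment gives total 229.
Compare {P2, P4}: its best feasible assignment gives total 249.
Every other set of open sites that can feasibly serve all demand totals ≥ 229 even under its best assignment. Minimum: 185.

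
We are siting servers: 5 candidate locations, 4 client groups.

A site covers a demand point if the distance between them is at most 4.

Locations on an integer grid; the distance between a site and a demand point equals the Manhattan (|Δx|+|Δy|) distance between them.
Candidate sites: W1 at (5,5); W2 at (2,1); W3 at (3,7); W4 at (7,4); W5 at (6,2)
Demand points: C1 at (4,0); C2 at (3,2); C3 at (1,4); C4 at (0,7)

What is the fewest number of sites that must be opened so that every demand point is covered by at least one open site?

Coverage sets (demand points within 4 of each site):
  W1: {}
  W2: {C1, C2, C3}
  W3: {C4}
  W4: {}
  W5: {C1, C2}
No single site covers all 4 demand points.
But {W2, W3} covers everything, so the minimum is 2.

2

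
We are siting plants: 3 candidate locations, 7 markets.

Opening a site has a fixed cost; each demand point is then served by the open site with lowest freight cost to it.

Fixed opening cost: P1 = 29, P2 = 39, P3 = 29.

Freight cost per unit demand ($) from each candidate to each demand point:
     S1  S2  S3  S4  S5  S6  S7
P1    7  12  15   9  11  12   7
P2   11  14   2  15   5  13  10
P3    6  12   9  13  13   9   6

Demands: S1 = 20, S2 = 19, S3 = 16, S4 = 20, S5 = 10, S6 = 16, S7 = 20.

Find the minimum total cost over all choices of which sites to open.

971

Open {P1, P2, P3}: assign each demand point to its cheapest open site.
  S1→P3 20×6=120, S2→P1 19×12=228, S3→P2 16×2=32, S4→P1 20×9=180, S5→P2 10×5=50, S6→P3 16×9=144, S7→P3 20×6=120
  freight cost 874, fixed 97 → total 971.
Compare {P2, P3}: freight cost 954 + fixed 68 = 1022.
Compare {P1, P2}: freight cost 962 + fixed 68 = 1030.
Compare {P1, P3}: freight cost 1046 + fixed 58 = 1104.
All other subsets cost ≥ 1022. Minimum total cost: 971.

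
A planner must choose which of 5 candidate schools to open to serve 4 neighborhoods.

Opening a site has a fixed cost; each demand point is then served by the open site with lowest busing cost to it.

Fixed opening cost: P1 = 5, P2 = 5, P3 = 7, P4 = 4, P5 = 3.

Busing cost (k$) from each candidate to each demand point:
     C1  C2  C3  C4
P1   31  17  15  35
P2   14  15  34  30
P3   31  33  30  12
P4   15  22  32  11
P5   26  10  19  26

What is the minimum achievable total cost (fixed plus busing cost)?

Open {P4, P5}: assign each demand point to its cheapest open site.
  C1→P4 15, C2→P5 10, C3→P5 19, C4→P4 11
  busing cost 55, fixed 7 → total 62.
Compare {P1, P4, P5}: busing cost 51 + fixed 12 = 63.
Compare {P2, P4, P5}: busing cost 54 + fixed 12 = 66.
Compare {P1, P4}: busing cost 58 + fixed 9 = 67.
All other subsets cost ≥ 63. Minimum total cost: 62.

62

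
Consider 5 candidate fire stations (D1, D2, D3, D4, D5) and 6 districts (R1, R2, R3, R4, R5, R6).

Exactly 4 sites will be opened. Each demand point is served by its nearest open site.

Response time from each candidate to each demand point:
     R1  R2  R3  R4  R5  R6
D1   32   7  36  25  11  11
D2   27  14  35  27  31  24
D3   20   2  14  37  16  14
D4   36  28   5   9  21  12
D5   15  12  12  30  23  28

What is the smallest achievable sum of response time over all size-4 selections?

Open {D1, D3, D4, D5}.
  R1→D5 15, R2→D3 2, R3→D4 5, R4→D4 9, R5→D1 11, R6→D1 11  ⇒ total 53.
Compare {D1, D2, D3, D4}: total 58.
Compare {D1, D2, D4, D5}: total 58.
No size-4 selection does better; minimum is 53.

53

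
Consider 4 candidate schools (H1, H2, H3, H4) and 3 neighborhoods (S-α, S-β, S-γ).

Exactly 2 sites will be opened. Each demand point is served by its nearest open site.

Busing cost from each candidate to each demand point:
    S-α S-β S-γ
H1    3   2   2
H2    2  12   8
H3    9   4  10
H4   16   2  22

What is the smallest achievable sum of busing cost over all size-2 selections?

Open {H1, H2}.
  S-α→H2 2, S-β→H1 2, S-γ→H1 2  ⇒ total 6.
Compare {H1, H3}: total 7.
Compare {H1, H4}: total 7.
No size-2 selection does better; minimum is 6.

6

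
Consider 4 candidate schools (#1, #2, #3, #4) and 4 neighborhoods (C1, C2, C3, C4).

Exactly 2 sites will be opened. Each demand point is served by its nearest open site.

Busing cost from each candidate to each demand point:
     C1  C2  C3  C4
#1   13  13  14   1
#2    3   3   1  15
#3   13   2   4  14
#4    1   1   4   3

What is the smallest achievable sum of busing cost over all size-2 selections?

Open {#2, #4}.
  C1→#4 1, C2→#4 1, C3→#2 1, C4→#4 3  ⇒ total 6.
Compare {#1, #4}: total 7.
Compare {#1, #2}: total 8.
No size-2 selection does better; minimum is 6.

6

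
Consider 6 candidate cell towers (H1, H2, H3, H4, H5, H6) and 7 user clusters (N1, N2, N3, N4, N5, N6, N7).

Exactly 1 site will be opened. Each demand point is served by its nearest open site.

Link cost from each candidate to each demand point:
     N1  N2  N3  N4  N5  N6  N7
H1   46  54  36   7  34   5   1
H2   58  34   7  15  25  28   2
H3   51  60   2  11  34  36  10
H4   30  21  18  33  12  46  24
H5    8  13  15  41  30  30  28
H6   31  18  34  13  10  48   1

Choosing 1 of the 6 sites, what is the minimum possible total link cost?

155

Open {H6}.
  N1→H6 31, N2→H6 18, N3→H6 34, N4→H6 13, N5→H6 10, N6→H6 48, N7→H6 1  ⇒ total 155.
Compare {H5}: total 165.
Compare {H2}: total 169.
No size-1 selection does better; minimum is 155.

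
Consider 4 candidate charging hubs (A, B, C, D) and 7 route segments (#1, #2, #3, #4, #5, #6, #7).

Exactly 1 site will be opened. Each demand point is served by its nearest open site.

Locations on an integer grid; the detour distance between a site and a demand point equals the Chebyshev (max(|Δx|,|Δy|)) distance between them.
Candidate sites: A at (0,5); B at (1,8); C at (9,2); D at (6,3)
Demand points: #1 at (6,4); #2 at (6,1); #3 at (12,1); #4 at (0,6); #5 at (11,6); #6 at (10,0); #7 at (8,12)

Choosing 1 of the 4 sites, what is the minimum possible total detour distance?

Open {D}.
  #1→D 1, #2→D 2, #3→D 6, #4→D 6, #5→D 5, #6→D 4, #7→D 9  ⇒ total 33.
Compare {C}: total 34.
Compare {B}: total 51.
No size-1 selection does better; minimum is 33.

33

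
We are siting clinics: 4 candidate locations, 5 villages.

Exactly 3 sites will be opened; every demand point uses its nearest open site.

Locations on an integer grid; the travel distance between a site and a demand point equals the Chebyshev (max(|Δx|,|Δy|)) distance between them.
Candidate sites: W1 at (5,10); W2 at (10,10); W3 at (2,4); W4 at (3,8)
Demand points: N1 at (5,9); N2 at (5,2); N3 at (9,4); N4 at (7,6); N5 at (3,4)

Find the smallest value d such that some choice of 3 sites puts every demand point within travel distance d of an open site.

6

Open {W1, W2, W3}.
  Farthest demand point is N3 at travel distance 6 (to W1); all others are ≤ 6.
With {W1, W2, W4} the worst case is 6.
With {W1, W3, W4} the worst case is 6.
No size-3 selection achieves below 6.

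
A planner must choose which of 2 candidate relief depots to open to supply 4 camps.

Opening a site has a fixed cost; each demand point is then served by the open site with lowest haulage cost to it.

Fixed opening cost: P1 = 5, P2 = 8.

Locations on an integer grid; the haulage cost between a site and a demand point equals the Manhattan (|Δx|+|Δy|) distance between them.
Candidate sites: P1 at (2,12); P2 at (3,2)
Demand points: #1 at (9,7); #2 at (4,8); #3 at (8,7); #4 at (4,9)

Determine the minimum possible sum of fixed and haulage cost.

39

Open {P1}: assign each demand point to its cheapest open site.
  #1→P1 12, #2→P1 6, #3→P1 11, #4→P1 5
  haulage cost 34, fixed 5 → total 39.
Compare {P2}: haulage cost 36 + fixed 8 = 44.
Compare {P1, P2}: haulage cost 32 + fixed 13 = 45.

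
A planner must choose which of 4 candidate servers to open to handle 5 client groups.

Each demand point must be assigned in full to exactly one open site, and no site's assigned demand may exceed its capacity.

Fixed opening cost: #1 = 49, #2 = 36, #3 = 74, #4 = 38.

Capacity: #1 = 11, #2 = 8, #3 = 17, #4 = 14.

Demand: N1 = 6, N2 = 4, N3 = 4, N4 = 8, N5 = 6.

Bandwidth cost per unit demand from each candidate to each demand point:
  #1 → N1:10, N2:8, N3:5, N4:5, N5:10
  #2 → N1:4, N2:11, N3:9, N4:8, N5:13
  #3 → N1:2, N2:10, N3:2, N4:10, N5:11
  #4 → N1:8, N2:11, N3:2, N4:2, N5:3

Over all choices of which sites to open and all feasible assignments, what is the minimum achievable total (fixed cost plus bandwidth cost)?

Open {#3, #4}; cheapest assignment that respects the capacities:
  #3 (cap 17, load 14): N1, N2, N3 — cost 6×2 + 4×10 + 4×2 = 60
  #4 (cap 14, load 14): N4, N5 — cost 8×2 + 6×3 = 34
  Shipping 94, fixed 112 → total 206.
  Any other capacity-feasible assignment to {#3, #4} ships for at least 94.
Compare {#1, #2, #4}: its best feasible assignment gives total 233.
Compare {#2, #3, #4}: its best feasible assignment gives total 242.
Every other set of open sites that can feasibly serve all demand totals ≥ 233 even under its best assignment. Minimum: 206.

206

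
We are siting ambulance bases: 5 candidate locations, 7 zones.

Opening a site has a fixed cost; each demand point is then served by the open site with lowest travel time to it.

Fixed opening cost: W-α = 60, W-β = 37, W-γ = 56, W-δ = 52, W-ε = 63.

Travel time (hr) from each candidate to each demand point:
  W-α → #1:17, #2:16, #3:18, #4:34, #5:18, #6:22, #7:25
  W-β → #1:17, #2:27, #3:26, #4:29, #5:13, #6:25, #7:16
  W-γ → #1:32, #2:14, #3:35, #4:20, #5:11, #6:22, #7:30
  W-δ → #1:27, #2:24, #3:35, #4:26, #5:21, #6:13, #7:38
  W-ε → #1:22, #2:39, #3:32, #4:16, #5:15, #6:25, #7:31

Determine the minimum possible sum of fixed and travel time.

Open {W-β}: assign each demand point to its cheapest open site.
  #1→W-β 17, #2→W-β 27, #3→W-β 26, #4→W-β 29, #5→W-β 13, #6→W-β 25, #7→W-β 16
  travel time 153, fixed 37 → total 190.
Compare {W-α}: travel time 150 + fixed 60 = 210.
Compare {W-β, W-γ}: travel time 126 + fixed 93 = 219.
Compare {W-γ}: travel time 164 + fixed 56 = 220.
All other subsets cost ≥ 210. Minimum total cost: 190.

190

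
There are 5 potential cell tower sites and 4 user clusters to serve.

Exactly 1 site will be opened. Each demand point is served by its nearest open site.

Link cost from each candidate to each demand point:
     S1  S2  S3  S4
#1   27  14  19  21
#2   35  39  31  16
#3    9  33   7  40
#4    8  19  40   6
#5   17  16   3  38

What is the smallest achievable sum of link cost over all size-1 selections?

Open {#4}.
  S1→#4 8, S2→#4 19, S3→#4 40, S4→#4 6  ⇒ total 73.
Compare {#5}: total 74.
Compare {#1}: total 81.
No size-1 selection does better; minimum is 73.

73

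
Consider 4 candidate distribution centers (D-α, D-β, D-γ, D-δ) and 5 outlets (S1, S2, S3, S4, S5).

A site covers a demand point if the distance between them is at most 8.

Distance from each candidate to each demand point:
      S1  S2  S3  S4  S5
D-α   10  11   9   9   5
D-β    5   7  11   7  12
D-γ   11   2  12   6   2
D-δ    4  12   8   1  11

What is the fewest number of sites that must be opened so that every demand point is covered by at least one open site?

Coverage sets (demand points within 8 of each site):
  D-α: {S5}
  D-β: {S1, S2, S4}
  D-γ: {S2, S4, S5}
  D-δ: {S1, S3, S4}
No single site covers all 5 demand points.
But {D-γ, D-δ} covers everything, so the minimum is 2.

2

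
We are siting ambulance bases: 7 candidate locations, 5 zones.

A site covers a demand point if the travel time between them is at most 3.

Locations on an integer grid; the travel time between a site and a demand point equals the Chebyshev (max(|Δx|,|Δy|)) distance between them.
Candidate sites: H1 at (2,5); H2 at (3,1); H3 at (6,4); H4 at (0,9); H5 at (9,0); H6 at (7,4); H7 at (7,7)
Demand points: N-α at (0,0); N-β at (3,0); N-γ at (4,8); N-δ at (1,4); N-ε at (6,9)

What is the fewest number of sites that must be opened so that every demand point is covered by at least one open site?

Coverage sets (demand points within 3 of each site):
  H1: {N-γ, N-δ}
  H2: {N-α, N-β, N-δ}
  H3: {}
  H4: {}
  H5: {}
  H6: {}
  H7: {N-γ, N-ε}
No single site covers all 5 demand points.
But {H2, H7} covers everything, so the minimum is 2.

2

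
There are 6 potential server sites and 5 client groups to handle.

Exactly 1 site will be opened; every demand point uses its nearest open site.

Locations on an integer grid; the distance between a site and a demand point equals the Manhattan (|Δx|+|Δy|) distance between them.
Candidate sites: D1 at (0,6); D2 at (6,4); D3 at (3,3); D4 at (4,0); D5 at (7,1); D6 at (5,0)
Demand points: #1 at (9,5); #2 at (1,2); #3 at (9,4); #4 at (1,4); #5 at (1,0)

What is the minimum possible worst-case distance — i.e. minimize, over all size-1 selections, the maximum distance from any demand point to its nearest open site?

8

Open {D3}.
  Farthest demand point is #1 at distance 8 (to D3); all others are ≤ 8.
With {D2} the worst case is 9.
With {D5} the worst case is 9.
No size-1 selection achieves below 8.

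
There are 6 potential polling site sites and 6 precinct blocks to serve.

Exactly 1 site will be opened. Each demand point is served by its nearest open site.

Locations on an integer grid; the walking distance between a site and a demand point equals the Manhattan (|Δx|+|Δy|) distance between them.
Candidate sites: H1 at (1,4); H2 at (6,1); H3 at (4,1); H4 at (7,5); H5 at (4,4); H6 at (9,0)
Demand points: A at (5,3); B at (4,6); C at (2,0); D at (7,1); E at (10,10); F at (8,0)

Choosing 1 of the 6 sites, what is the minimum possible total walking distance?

Open {H2}.
  A→H2 3, B→H2 7, C→H2 5, D→H2 1, E→H2 13, F→H2 3  ⇒ total 32.
Compare {H3}: total 34.
Compare {H4}: total 36.
No size-1 selection does better; minimum is 32.

32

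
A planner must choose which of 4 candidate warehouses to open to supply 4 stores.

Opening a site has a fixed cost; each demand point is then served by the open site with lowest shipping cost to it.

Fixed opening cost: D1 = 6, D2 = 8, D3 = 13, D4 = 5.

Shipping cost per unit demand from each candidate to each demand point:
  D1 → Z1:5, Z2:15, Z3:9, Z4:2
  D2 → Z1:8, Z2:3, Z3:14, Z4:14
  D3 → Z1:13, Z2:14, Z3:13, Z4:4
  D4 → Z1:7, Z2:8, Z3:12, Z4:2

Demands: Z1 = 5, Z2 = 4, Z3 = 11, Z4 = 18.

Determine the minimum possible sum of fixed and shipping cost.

Open {D1, D2}: assign each demand point to its cheapest open site.
  Z1→D1 5×5=25, Z2→D2 4×3=12, Z3→D1 11×9=99, Z4→D1 18×2=36
  shipping cost 172, fixed 14 → total 186.
Compare {D1, D2, D4}: shipping cost 172 + fixed 19 = 191.
Compare {D1, D2, D3}: shipping cost 172 + fixed 27 = 199.
Compare {D1, D4}: shipping cost 192 + fixed 11 = 203.
All other subsets cost ≥ 191. Minimum total cost: 186.

186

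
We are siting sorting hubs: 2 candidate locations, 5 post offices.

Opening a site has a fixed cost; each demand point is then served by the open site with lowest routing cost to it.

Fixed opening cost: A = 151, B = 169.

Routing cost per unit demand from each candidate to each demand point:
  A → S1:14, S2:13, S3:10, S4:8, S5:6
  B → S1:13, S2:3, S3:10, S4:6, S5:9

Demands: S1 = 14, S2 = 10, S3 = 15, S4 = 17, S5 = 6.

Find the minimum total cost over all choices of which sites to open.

687

Open {B}: assign each demand point to its cheapest open site.
  S1→B 14×13=182, S2→B 10×3=30, S3→B 15×10=150, S4→B 17×6=102, S5→B 6×9=54
  routing cost 518, fixed 169 → total 687.
Compare {A}: routing cost 648 + fixed 151 = 799.
Compare {A, B}: routing cost 500 + fixed 320 = 820.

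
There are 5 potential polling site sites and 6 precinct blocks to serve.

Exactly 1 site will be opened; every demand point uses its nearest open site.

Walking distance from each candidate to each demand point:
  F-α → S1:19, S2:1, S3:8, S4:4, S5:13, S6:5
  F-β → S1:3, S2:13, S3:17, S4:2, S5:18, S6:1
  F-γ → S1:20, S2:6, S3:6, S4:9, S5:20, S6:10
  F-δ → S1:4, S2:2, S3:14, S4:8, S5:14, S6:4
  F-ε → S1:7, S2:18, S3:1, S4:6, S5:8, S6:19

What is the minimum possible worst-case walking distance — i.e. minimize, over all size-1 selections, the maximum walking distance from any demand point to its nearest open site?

Open {F-δ}.
  Farthest demand point is S3 at walking distance 14 (to F-δ); all others are ≤ 14.
With {F-β} the worst case is 18.
With {F-α} the worst case is 19.
No size-1 selection achieves below 14.

14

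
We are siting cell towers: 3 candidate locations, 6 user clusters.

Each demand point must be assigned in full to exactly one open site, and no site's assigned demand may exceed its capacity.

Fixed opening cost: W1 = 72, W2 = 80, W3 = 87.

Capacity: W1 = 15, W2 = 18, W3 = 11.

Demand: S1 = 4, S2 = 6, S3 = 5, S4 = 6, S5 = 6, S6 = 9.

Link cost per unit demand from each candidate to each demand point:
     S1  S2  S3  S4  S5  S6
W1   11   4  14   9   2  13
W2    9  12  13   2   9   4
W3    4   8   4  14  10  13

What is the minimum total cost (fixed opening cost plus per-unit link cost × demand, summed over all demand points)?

359

Open {W1, W2, W3}; cheapest assignment that respects the capacities:
  W1 (cap 15, load 12): S2, S5 — cost 6×4 + 6×2 = 36
  W2 (cap 18, load 15): S4, S6 — cost 6×2 + 9×4 = 48
  W3 (cap 11, load 9): S1, S3 — cost 4×4 + 5×4 = 36
  Shipping 120, fixed 239 → total 359.
  Any other capacity-feasible assignment to {W1, W2, W3} ships for at least 120.
Total demand is 36 and no other set of sites has combined capacity ≥ 36, so {W1, W2, W3} is the only feasible choice of open sites. Minimum: 359.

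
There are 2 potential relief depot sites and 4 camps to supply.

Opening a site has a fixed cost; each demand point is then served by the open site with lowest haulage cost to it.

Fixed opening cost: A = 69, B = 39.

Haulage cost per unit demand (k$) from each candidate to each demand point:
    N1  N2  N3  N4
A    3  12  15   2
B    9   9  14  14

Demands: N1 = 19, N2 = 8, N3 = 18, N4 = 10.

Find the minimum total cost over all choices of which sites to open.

Open {A, B}: assign each demand point to its cheapest open site.
  N1→A 19×3=57, N2→B 8×9=72, N3→B 18×14=252, N4→A 10×2=20
  haulage cost 401, fixed 108 → total 509.
Compare {A}: haulage cost 443 + fixed 69 = 512.
Compare {B}: haulage cost 635 + fixed 39 = 674.

509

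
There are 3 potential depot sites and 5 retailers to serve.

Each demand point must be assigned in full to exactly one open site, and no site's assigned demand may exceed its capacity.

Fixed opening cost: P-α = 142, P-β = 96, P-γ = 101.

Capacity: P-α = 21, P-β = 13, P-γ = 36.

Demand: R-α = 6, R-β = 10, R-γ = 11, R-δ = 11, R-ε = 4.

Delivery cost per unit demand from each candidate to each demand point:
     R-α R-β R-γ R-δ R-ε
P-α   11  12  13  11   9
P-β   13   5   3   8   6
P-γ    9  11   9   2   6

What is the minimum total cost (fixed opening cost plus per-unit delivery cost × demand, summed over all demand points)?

Open {P-β, P-γ}; cheapest assignment that respects the capacities:
  P-β (cap 13, load 11): R-γ — cost 11×3 = 33
  P-γ (cap 36, load 31): R-α, R-β, R-δ, R-ε — cost 6×9 + 10×11 + 11×2 + 4×6 = 210
  Shipping 243, fixed 197 → total 440.
  Any other capacity-feasible assignment to {P-β, P-γ} ships for at least 243.
Compare {P-α, P-γ}: its best feasible assignment gives total 562.
Compare {P-α, P-β, P-γ}: its best feasible assignment gives total 582.
Every other set of open sites that can feasibly serve all demand totals ≥ 562 even under its best assignment. Minimum: 440.

440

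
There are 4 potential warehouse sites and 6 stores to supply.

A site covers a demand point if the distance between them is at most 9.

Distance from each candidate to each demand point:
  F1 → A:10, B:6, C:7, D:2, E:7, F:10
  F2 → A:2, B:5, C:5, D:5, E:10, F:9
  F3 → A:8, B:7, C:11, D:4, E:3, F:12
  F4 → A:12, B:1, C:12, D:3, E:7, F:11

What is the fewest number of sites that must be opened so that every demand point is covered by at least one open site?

Coverage sets (demand points within 9 of each site):
  F1: {B, C, D, E}
  F2: {A, B, C, D, F}
  F3: {A, B, D, E}
  F4: {B, D, E}
No single site covers all 6 demand points.
But {F1, F2} covers everything, so the minimum is 2.

2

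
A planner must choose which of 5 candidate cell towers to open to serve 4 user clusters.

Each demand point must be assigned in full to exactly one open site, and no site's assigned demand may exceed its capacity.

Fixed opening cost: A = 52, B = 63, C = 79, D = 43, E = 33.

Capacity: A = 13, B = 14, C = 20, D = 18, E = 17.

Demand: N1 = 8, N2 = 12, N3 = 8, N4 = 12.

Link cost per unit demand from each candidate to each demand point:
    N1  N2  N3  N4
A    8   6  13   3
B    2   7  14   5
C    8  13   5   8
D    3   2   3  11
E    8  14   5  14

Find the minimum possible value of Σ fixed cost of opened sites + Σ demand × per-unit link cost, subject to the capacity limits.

292

Open {A, D, E}; cheapest assignment that respects the capacities:
  A (cap 13, load 12): N4 — cost 12×3 = 36
  D (cap 18, load 12): N2 — cost 12×2 = 24
  E (cap 17, load 16): N1, N3 — cost 8×8 + 8×5 = 104
  Shipping 164, fixed 128 → total 292.
  Any other capacity-feasible assignment to {A, D, E} ships for at least 164.
Compare {A, B, D, E}: its best feasible assignment gives total 307.
Compare {A, B, D}: its best feasible assignment gives total 326.
Every other set of open sites that can feasibly serve all demand totals ≥ 307 even under its best assignment. Minimum: 292.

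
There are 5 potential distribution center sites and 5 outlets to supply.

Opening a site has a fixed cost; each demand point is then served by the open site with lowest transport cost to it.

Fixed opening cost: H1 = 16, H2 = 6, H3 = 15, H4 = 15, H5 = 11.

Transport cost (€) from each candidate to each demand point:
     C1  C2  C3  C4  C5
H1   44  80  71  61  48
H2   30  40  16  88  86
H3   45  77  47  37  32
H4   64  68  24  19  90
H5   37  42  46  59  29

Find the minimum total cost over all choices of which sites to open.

166

Open {H2, H4, H5}: assign each demand point to its cheapest open site.
  C1→H2 30, C2→H2 40, C3→H2 16, C4→H4 19, C5→H5 29
  transport cost 134, fixed 32 → total 166.
Compare {H2, H3, H4}: transport cost 137 + fixed 36 = 173.
Compare {H2, H3}: transport cost 155 + fixed 21 = 176.
Compare {H4, H5}: transport cost 151 + fixed 26 = 177.
All other subsets cost ≥ 173. Minimum total cost: 166.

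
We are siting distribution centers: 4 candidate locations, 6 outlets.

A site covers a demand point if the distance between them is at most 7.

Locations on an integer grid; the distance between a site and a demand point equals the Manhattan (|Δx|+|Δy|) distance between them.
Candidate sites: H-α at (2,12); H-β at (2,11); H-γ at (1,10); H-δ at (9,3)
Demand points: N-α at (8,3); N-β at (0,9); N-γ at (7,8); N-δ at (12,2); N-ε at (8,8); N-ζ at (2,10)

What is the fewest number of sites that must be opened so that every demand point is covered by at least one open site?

Coverage sets (demand points within 7 of each site):
  H-α: {N-β, N-ζ}
  H-β: {N-β, N-ζ}
  H-γ: {N-β, N-ζ}
  H-δ: {N-α, N-γ, N-δ, N-ε}
No single site covers all 6 demand points.
But {H-α, H-δ} covers everything, so the minimum is 2.

2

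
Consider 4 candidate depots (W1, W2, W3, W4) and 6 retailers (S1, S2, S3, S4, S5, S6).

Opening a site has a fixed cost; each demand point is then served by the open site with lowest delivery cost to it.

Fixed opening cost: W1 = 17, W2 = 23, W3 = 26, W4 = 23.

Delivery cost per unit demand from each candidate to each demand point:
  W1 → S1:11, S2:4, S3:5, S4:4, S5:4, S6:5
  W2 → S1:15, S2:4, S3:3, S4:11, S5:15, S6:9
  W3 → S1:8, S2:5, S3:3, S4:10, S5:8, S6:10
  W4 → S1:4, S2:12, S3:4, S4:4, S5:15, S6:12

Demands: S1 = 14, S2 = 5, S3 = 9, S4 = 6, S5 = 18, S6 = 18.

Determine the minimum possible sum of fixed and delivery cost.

Open {W1, W4}: assign each demand point to its cheapest open site.
  S1→W4 14×4=56, S2→W1 5×4=20, S3→W4 9×4=36, S4→W1 6×4=24, S5→W1 18×4=72, S6→W1 18×5=90
  delivery cost 298, fixed 40 → total 338.
Compare {W1, W2, W4}: delivery cost 289 + fixed 63 = 352.
Compare {W1, W3, W4}: delivery cost 289 + fixed 66 = 355.
Compare {W1, W2, W3, W4}: delivery cost 289 + fixed 89 = 378.
All other subsets cost ≥ 352. Minimum total cost: 338.

338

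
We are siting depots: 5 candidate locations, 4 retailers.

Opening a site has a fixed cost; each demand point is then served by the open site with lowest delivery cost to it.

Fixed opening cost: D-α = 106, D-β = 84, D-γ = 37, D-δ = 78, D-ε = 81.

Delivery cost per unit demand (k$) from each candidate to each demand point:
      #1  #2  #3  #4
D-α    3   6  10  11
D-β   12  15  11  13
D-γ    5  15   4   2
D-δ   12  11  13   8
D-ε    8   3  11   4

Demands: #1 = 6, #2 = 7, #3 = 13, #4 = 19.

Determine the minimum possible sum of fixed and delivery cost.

259

Open {D-γ, D-ε}: assign each demand point to its cheapest open site.
  #1→D-γ 6×5=30, #2→D-ε 7×3=21, #3→D-γ 13×4=52, #4→D-γ 19×2=38
  delivery cost 141, fixed 118 → total 259.
Compare {D-γ}: delivery cost 225 + fixed 37 = 262.
Compare {D-α, D-γ}: delivery cost 150 + fixed 143 = 293.
Compare {D-γ, D-δ}: delivery cost 197 + fixed 115 = 312.
All other subsets cost ≥ 262. Minimum total cost: 259.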